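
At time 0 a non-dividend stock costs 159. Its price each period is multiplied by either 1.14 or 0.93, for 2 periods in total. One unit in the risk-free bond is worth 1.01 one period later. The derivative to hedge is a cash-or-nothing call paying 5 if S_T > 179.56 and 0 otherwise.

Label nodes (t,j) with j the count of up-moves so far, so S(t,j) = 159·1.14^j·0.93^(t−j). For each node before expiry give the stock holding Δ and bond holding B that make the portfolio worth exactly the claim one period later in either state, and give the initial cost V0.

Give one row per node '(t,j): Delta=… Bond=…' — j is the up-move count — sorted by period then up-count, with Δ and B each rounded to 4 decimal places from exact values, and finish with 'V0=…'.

Under the risk-neutral measure, an up-move has probability p* = (R−d)/(u−d) = 0.3810 and values discount at R = 1.01.
At expiry t=2: V(2,0)=0.0000, V(2,1)=0.0000, V(2,2)=5.0000
(1,0): S=147.8700. Δ = (V_up−V_dn)/(S_up−S_dn) = (0.0000−0.0000)/(168.5718−137.5191) = 0.0000. V = [p*·0.0000 + (1−p*)·0.0000]/1.01 = 0.0000. B = V − Δ·S = 0.0000.
(1,1): S=181.2600. Δ = (V_up−V_dn)/(S_up−S_dn) = (5.0000−0.0000)/(206.6364−168.5718) = 0.1314. V = [p*·5.0000 + (1−p*)·0.0000]/1.01 = 1.8859. B = V − Δ·S = -21.9236.
(0,0): S=159.0000. Δ = (V_up−V_dn)/(S_up−S_dn) = (1.8859−0.0000)/(181.2600−147.8700) = 0.0565. V = [p*·1.8859 + (1−p*)·0.0000]/1.01 = 0.7113. B = V − Δ·S = -8.2692.
The time-0 hedge costs 0.7113, which is the no-arbitrage price.

(0,0): Delta=0.0565 Bond=-8.2692
(1,0): Delta=0.0000 Bond=0.0000
(1,1): Delta=0.1314 Bond=-21.9236
V0=0.7113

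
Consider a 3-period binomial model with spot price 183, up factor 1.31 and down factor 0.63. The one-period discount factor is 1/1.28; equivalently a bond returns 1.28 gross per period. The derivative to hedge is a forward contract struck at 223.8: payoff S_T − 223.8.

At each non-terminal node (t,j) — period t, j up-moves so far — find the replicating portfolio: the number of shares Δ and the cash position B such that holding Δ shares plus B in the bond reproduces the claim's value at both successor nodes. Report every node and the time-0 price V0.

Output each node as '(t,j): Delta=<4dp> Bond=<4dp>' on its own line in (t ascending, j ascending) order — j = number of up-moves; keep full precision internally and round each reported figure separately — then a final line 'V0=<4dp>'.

(0,0): Delta=1.0000 Bond=-106.7162
(1,0): Delta=1.0000 Bond=-136.5967
(1,1): Delta=1.0000 Bond=-136.5967
(2,0): Delta=1.0000 Bond=-174.8438
(2,1): Delta=1.0000 Bond=-174.8438
(2,2): Delta=1.0000 Bond=-174.8438
V0=76.2838

The replicating-portfolio and risk-neutral prices coincide; use p* = (1.28−0.63)/(1.31−0.63) = 0.9559 for the latter.
Payoff layer (t=3): V(3,0)=-178.0414, V(3,1)=-128.6512, V(3,2)=-25.9508, V(3,3)=187.6007
  t=2,j=0: stock 72.6327 → up 95.1488 (V=-128.6512), down 45.7586 (V=-178.0414). Price -102.2110; hedge Δ=1.0000, bond B=-174.8438.
  t=2,j=1: stock 151.0299 → up 197.8492 (V=-25.9508), down 95.1488 (V=-128.6512). Price -23.8138; hedge Δ=1.0000, bond B=-174.8438.
  t=2,j=2: stock 314.0463 → up 411.4007 (V=187.6007), down 197.8492 (V=-25.9508). Price 139.2026; hedge Δ=1.0000, bond B=-174.8438.
  t=1,j=0: stock 115.2900 → up 151.0299 (V=-23.8138), down 72.6327 (V=-102.2110). Price -21.3067; hedge Δ=1.0000, bond B=-136.5967.
  t=1,j=1: stock 239.7300 → up 314.0463 (V=139.2026), down 151.0299 (V=-23.8138). Price 103.1333; hedge Δ=1.0000, bond B=-136.5967.
  t=0,j=0: stock 183.0000 → up 239.7300 (V=103.1333), down 115.2900 (V=-21.3067). Price 76.2838; hedge Δ=1.0000, bond B=-106.7162.
Self-financing check: at every node Δ·S+B equals the discounted successor values.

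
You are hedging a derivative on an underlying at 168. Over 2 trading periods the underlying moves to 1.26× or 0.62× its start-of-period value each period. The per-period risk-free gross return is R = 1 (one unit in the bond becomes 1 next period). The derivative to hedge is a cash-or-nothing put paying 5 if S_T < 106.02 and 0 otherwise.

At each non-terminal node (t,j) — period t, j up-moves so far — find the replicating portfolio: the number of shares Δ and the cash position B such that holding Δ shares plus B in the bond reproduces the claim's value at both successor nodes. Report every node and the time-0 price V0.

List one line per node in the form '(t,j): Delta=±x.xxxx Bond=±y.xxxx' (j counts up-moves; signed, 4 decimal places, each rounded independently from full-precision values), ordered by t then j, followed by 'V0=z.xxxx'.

(0,0): Delta=-0.0189 Bond=3.9990
(1,0): Delta=-0.0750 Bond=9.8438
(1,1): Delta=0.0000 Bond=0.0000
V0=0.8252

Risk-neutral probability p* = (R−d)/(u−d) = (1−0.62)/(1.26−0.62) = 0.5938.
At expiry t=2: V(2,0)=5.0000, V(2,1)=0.0000, V(2,2)=0.0000
(1,0): S=104.1600. Δ = (V_up−V_dn)/(S_up−S_dn) = (0.0000−5.0000)/(131.2416−64.5792) = -0.0750. V = [p*·0.0000 + (1−p*)·5.0000]/1 = 2.0312. B = V − Δ·S = 9.8438.
(1,1): S=211.6800. Δ = (V_up−V_dn)/(S_up−S_dn) = (0.0000−0.0000)/(266.7168−131.2416) = 0.0000. V = [p*·0.0000 + (1−p*)·0.0000]/1 = 0.0000. B = V − Δ·S = 0.0000.
(0,0): S=168.0000. Δ = (V_up−V_dn)/(S_up−S_dn) = (0.0000−2.0312)/(211.6800−104.1600) = -0.0189. V = [p*·0.0000 + (1−p*)·2.0312]/1 = 0.8252. B = V − Δ·S = 3.9990.
Each (Δ,B) replicates both successor values, so the strategy is self-financing and V0 is arbitrage-free.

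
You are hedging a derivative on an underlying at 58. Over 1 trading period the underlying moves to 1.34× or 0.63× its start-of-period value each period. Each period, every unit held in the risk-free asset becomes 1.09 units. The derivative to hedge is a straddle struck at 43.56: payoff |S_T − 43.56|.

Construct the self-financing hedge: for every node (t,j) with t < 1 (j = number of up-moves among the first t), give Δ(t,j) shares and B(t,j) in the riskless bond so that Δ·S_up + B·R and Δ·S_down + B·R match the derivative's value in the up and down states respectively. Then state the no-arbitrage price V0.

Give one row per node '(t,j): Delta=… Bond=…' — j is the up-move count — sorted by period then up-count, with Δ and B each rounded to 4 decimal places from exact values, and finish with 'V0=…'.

(0,0): Delta=0.6591 Bond=-15.6532
V0=22.5722

No-arbitrage ⇒ martingale measure with p* = (R−d)/(u−d) = 0.6479.
Terminal payoffs: V(1,0)=7.0200, V(1,1)=34.1600
Node (0,0) S=58.0000: V=(p*·34.1600+(1−p*)·7.0200)/1.09=22.5722; Δ=(34.1600−7.0200)/(77.7200−36.5400)=0.6591; B=V−Δ·S=-15.6532
Each (Δ,B) replicates both successor values, so the strategy is self-financing and V0 is arbitrage-free.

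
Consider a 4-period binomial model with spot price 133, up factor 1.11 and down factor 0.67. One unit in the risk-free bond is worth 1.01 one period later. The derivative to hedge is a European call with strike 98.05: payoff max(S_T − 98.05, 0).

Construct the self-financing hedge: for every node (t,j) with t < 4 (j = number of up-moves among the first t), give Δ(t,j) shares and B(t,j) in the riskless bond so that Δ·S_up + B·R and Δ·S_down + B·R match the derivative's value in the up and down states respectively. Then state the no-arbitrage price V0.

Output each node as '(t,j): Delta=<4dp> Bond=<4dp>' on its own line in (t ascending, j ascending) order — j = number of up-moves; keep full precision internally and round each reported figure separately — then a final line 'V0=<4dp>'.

Risk-neutral probability p* = (R−d)/(u−d) = (1.01−0.67)/(1.11−0.67) = 0.7727.
Terminal values V(4,·): V(4,0)=0.0000, V(4,1)=0.0000, V(4,2)=0.0000, V(4,3)=23.8196, V(4,4)=103.8534
Node (3,0) S=40.0015: V=(p*·0.0000+(1−p*)·0.0000)/1.01=0.0000; Δ=(0.0000−0.0000)/(44.4016−26.8010)=0.0000; B=V−Δ·S=0.0000
Node (3,1) S=66.2711: V=(p*·0.0000+(1−p*)·0.0000)/1.01=0.0000; Δ=(0.0000−0.0000)/(73.5609−44.4016)=0.0000; B=V−Δ·S=0.0000
Node (3,2) S=109.7924: V=(p*·23.8196+(1−p*)·0.0000)/1.01=18.2238; Δ=(23.8196−0.0000)/(121.8696−73.5609)=0.4931; B=V−Δ·S=-35.9116
Node (3,3) S=181.8949: V=(p*·103.8534+(1−p*)·23.8196)/1.01=84.8157; Δ=(103.8534−23.8196)/(201.9034−121.8696)=1.0000; B=V−Δ·S=-97.0792
Node (2,0) S=59.7037: V=(p*·0.0000+(1−p*)·0.0000)/1.01=0.0000; Δ=(0.0000−0.0000)/(66.2711−40.0015)=0.0000; B=V−Δ·S=0.0000
Node (2,1) S=98.9121: V=(p*·18.2238+(1−p*)·0.0000)/1.01=13.9426; Δ=(18.2238−0.0000)/(109.7924−66.2711)=0.4187; B=V−Δ·S=-27.4751
Node (2,2) S=163.8693: V=(p*·84.8157+(1−p*)·18.2238)/1.01=68.9913; Δ=(84.8157−18.2238)/(181.8949−109.7924)=0.9236; B=V−Δ·S=-82.3539
Node (1,0) S=89.1100: V=(p*·13.9426+(1−p*)·0.0000)/1.01=10.6672; Δ=(13.9426−0.0000)/(98.9121−59.7037)=0.3556; B=V−Δ·S=-21.0206
Node (1,1) S=147.6300: V=(p*·68.9913+(1−p*)·13.9426)/1.01=55.9210; Δ=(68.9913−13.9426)/(163.8693−98.9121)=0.8475; B=V−Δ·S=-69.1896
Node (0,0) S=133.0000: V=(p*·55.9210+(1−p*)·10.6672)/1.01=45.1842; Δ=(55.9210−10.6672)/(147.6300−89.1100)=0.7733; B=V−Δ·S=-57.6654
Root portfolio cost Δ·133+B reproduces V0=45.1842.

(0,0): Delta=0.7733 Bond=-57.6654
(1,0): Delta=0.3556 Bond=-21.0206
(1,1): Delta=0.8475 Bond=-69.1896
(2,0): Delta=0.0000 Bond=0.0000
(2,1): Delta=0.4187 Bond=-27.4751
(2,2): Delta=0.9236 Bond=-82.3539
(3,0): Delta=0.0000 Bond=0.0000
(3,1): Delta=0.0000 Bond=0.0000
(3,2): Delta=0.4931 Bond=-35.9116
(3,3): Delta=1.0000 Bond=-97.0792
V0=45.1842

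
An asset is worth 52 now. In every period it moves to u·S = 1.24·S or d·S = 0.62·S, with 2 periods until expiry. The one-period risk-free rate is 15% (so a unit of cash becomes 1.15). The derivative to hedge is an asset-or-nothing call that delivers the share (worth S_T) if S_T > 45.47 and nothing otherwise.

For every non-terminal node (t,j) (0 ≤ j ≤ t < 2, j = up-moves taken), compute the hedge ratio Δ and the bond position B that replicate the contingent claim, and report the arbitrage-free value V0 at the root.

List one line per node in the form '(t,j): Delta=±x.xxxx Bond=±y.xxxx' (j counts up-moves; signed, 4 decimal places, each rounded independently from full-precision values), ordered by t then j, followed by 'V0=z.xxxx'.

(0,0): Delta=1.8435 Bond=-51.6815
(1,0): Delta=0.0000 Bond=0.0000
(1,1): Delta=2.0000 Bond=-69.5263
V0=44.1794

No-arbitrage ⇒ martingale measure with p* = (R−d)/(u−d) = 0.8548.
Terminal values V(2,·): V(2,0)=0.0000, V(2,1)=0.0000, V(2,2)=79.9552
  t=1,j=0: stock 32.2400 → up 39.9776 (V=0.0000), down 19.9888 (V=0.0000). Price 0.0000; hedge Δ=0.0000, bond B=0.0000.
  t=1,j=1: stock 64.4800 → up 79.9552 (V=79.9552), down 39.9776 (V=0.0000). Price 59.4337; hedge Δ=2.0000, bond B=-69.5263.
  t=0,j=0: stock 52.0000 → up 64.4800 (V=59.4337), down 32.2400 (V=0.0000). Price 44.1794; hedge Δ=1.8435, bond B=-51.6815.
Self-financing check: at every node Δ·S+B equals the discounted successor values.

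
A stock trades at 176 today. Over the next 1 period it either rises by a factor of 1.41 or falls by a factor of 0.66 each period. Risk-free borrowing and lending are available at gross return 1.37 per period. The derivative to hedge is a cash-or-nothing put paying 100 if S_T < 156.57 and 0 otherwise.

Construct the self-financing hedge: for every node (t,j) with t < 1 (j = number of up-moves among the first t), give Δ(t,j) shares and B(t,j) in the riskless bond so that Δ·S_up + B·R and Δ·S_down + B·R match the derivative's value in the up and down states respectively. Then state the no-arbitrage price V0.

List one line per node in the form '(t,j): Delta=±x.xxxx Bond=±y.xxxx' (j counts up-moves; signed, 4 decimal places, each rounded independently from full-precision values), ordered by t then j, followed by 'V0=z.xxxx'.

(0,0): Delta=-0.7576 Bond=137.2263
V0=3.8929

No-arbitrage ⇒ martingale measure with p* = (R−d)/(u−d) = 0.9467.
At expiry t=1: V(1,0)=100.0000, V(1,1)=0.0000
(0,0): S=176.0000. Δ = (V_up−V_dn)/(S_up−S_dn) = (0.0000−100.0000)/(248.1600−116.1600) = -0.7576. V = [p*·0.0000 + (1−p*)·100.0000]/1.37 = 3.8929. B = V − Δ·S = 137.2263.
The time-0 hedge costs 3.8929, which is the no-arbitrage price.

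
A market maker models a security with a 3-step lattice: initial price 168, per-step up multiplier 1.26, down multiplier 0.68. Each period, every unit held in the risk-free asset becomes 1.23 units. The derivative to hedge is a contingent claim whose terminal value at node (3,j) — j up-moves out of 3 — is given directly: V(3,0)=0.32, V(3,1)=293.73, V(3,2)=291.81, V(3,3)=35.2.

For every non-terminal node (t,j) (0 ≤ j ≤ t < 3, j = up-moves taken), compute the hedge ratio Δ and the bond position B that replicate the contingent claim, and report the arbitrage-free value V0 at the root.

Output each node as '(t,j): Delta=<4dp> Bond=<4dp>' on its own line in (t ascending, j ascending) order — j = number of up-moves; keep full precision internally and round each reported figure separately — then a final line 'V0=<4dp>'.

(0,0): Delta=-1.5612 Bond=301.5015
(1,0): Delta=0.1639 Bond=173.7691
(1,1): Delta=-1.6120 Bond=381.5966
(2,0): Delta=6.5121 Bond=-279.4130
(2,1): Delta=-0.0230 Bond=240.6350
(2,2): Delta=-1.6588 Bond=481.8399
V0=39.2124

Since d<R<u, set p* = (R−d)/(u−d) = 0.9483; price each node as the discounted p*-expectation of its children.
Terminal values V(3,·): V(3,0)=0.3200, V(3,1)=293.7300, V(3,2)=291.8100, V(3,3)=35.2000
Node (2,0) S=77.6832: V=(p*·293.7300+(1−p*)·0.3200)/1.23=226.4664; Δ=(293.7300−0.3200)/(97.8808−52.8246)=6.5121; B=V−Δ·S=-279.4130
Node (2,1) S=143.9424: V=(p*·291.8100+(1−p*)·293.7300)/1.23=237.3246; Δ=(291.8100−293.7300)/(181.3674−97.8808)=-0.0230; B=V−Δ·S=240.6350
Node (2,2) S=266.7168: V=(p*·35.2000+(1−p*)·291.8100)/1.23=39.4089; Δ=(35.2000−291.8100)/(336.0632−181.3674)=-1.6588; B=V−Δ·S=481.8399
Node (1,0) S=114.2400: V=(p*·237.3246+(1−p*)·226.4664)/1.23=192.4902; Δ=(237.3246−226.4664)/(143.9424−77.6832)=0.1639; B=V−Δ·S=173.7691
Node (1,1) S=211.6800: V=(p*·39.4089+(1−p*)·237.3246)/1.23=40.3625; Δ=(39.4089−237.3246)/(266.7168−143.9424)=-1.6120; B=V−Δ·S=381.5966
Node (0,0) S=168.0000: V=(p*·40.3625+(1−p*)·192.4902)/1.23=39.2124; Δ=(40.3625−192.4902)/(211.6800−114.2400)=-1.5612; B=V−Δ·S=301.5015
The time-0 hedge costs 39.2124, which is the no-arbitrage price.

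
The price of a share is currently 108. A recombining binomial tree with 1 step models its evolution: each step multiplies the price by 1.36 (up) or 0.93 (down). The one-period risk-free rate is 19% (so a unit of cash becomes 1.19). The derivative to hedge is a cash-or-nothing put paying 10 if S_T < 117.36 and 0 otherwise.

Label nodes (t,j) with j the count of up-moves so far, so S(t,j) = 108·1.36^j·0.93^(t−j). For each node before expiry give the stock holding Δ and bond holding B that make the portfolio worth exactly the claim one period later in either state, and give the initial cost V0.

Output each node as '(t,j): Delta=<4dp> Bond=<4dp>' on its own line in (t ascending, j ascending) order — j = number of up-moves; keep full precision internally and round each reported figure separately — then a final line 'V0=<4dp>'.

The replicating-portfolio and risk-neutral prices coincide; use p* = (1.19−0.93)/(1.36−0.93) = 0.6047 for the latter.
Payoff layer (t=1): V(1,0)=10.0000, V(1,1)=0.0000
Node (0,0) S=108.0000: V=(p*·0.0000+(1−p*)·10.0000)/1.19=3.3223; Δ=(0.0000−10.0000)/(146.8800−100.4400)=-0.2153; B=V−Δ·S=26.5781
Check: Δ(0,0)·S0 + B(0,0) = 3.3223 = V0.

(0,0): Delta=-0.2153 Bond=26.5781
V0=3.3223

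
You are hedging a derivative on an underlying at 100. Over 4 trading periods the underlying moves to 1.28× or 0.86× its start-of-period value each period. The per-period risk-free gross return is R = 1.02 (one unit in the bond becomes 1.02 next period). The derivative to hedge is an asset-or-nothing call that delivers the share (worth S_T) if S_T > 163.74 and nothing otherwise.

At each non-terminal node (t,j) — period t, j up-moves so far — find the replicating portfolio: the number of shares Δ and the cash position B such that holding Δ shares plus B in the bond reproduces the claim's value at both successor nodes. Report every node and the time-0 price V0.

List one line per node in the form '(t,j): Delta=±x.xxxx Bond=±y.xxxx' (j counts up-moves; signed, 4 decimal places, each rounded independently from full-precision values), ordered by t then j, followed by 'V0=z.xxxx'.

The replicating-portfolio and risk-neutral prices coincide; use p* = (1.02−0.86)/(1.28−0.86) = 0.3810 for the latter.
At expiry t=4: V(4,0)=0.0000, V(4,1)=0.0000, V(4,2)=0.0000, V(4,3)=180.3551, V(4,4)=268.4355
(3,0): S=63.6056. Δ = (V_up−V_dn)/(S_up−S_dn) = (0.0000−0.0000)/(81.4152−54.7008) = 0.0000. V = [p*·0.0000 + (1−p*)·0.0000]/1.02 = 0.0000. B = V − Δ·S = 0.0000.
(3,1): S=94.6688. Δ = (V_up−V_dn)/(S_up−S_dn) = (0.0000−0.0000)/(121.1761−81.4152) = 0.0000. V = [p*·0.0000 + (1−p*)·0.0000]/1.02 = 0.0000. B = V − Δ·S = 0.0000.
(3,2): S=140.9024. Δ = (V_up−V_dn)/(S_up−S_dn) = (180.3551−0.0000)/(180.3551−121.1761) = 3.0476. V = [p*·180.3551 + (1−p*)·0.0000]/1.02 = 67.3595. B = V − Δ·S = -362.0573.
(3,3): S=209.7152. Δ = (V_up−V_dn)/(S_up−S_dn) = (268.4355−180.3551)/(268.4355−180.3551) = 1.0000. V = [p*·268.4355 + (1−p*)·180.3551]/1.02 = 209.7152. B = V − Δ·S = 0.0000.
(2,0): S=73.9600. Δ = (V_up−V_dn)/(S_up−S_dn) = (0.0000−0.0000)/(94.6688−63.6056) = 0.0000. V = [p*·0.0000 + (1−p*)·0.0000]/1.02 = 0.0000. B = V − Δ·S = 0.0000.
(2,1): S=110.0800. Δ = (V_up−V_dn)/(S_up−S_dn) = (67.3595−0.0000)/(140.9024−94.6688) = 1.4569. V = [p*·67.3595 + (1−p*)·0.0000]/1.02 = 25.1576. B = V − Δ·S = -135.2222.
(2,2): S=163.8400. Δ = (V_up−V_dn)/(S_up−S_dn) = (209.7152−67.3595)/(209.7152−140.9024) = 2.0687. V = [p*·209.7152 + (1−p*)·67.3595]/1.02 = 119.2061. B = V − Δ·S = -219.7360.
(1,0): S=86.0000. Δ = (V_up−V_dn)/(S_up−S_dn) = (25.1576−0.0000)/(110.0800−73.9600) = 0.6965. V = [p*·25.1576 + (1−p*)·0.0000]/1.02 = 9.3959. B = V − Δ·S = -50.5031.
(1,1): S=128.0000. Δ = (V_up−V_dn)/(S_up−S_dn) = (119.2061−25.1576)/(163.8400−110.0800) = 1.7494. V = [p*·119.2061 + (1−p*)·25.1576]/1.02 = 59.7898. B = V − Δ·S = -164.1352.
(0,0): S=100.0000. Δ = (V_up−V_dn)/(S_up−S_dn) = (59.7898−9.3959)/(128.0000−86.0000) = 1.1999. V = [p*·59.7898 + (1−p*)·9.3959]/1.02 = 28.0329. B = V − Δ·S = -91.9525.
Check: Δ(0,0)·S0 + B(0,0) = 28.0329 = V0.

(0,0): Delta=1.1999 Bond=-91.9525
(1,0): Delta=0.6965 Bond=-50.5031
(1,1): Delta=1.7494 Bond=-164.1352
(2,0): Delta=0.0000 Bond=0.0000
(2,1): Delta=1.4569 Bond=-135.2222
(2,2): Delta=2.0687 Bond=-219.7360
(3,0): Delta=0.0000 Bond=0.0000
(3,1): Delta=0.0000 Bond=0.0000
(3,2): Delta=3.0476 Bond=-362.0573
(3,3): Delta=1.0000 Bond=0.0000
V0=28.0329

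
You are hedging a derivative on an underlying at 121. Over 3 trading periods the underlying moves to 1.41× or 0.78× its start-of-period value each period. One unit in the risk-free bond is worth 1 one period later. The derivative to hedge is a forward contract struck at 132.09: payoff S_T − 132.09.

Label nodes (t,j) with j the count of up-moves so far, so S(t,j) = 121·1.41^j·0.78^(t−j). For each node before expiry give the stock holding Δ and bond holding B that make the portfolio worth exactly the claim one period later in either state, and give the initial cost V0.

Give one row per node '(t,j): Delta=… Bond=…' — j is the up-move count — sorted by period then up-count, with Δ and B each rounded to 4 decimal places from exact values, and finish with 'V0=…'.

Under the risk-neutral measure, an up-move has probability p* = (R−d)/(u−d) = 0.3492 and values discount at R = 1.
Terminal payoffs: V(3,0)=-74.6692, V(3,1)=-28.2909, V(3,2)=55.5469, V(3,3)=207.0997
Node (2,0) S=73.6164: V=(p*·-28.2909+(1−p*)·-74.6692)/1=-58.4736; Δ=(-28.2909−-74.6692)/(103.7991−57.4208)=1.0000; B=V−Δ·S=-132.0900
Node (2,1) S=133.0758: V=(p*·55.5469+(1−p*)·-28.2909)/1=0.9858; Δ=(55.5469−-28.2909)/(187.6369−103.7991)=1.0000; B=V−Δ·S=-132.0900
Node (2,2) S=240.5601: V=(p*·207.0997+(1−p*)·55.5469)/1=108.4701; Δ=(207.0997−55.5469)/(339.1897−187.6369)=1.0000; B=V−Δ·S=-132.0900
Node (1,0) S=94.3800: V=(p*·0.9858+(1−p*)·-58.4736)/1=-37.7100; Δ=(0.9858−-58.4736)/(133.0758−73.6164)=1.0000; B=V−Δ·S=-132.0900
Node (1,1) S=170.6100: V=(p*·108.4701+(1−p*)·0.9858)/1=38.5200; Δ=(108.4701−0.9858)/(240.5601−133.0758)=1.0000; B=V−Δ·S=-132.0900
Node (0,0) S=121.0000: V=(p*·38.5200+(1−p*)·-37.7100)/1=-11.0900; Δ=(38.5200−-37.7100)/(170.6100−94.3800)=1.0000; B=V−Δ·S=-132.0900
The time-0 hedge costs -11.0900, which is the no-arbitrage price.

(0,0): Delta=1.0000 Bond=-132.0900
(1,0): Delta=1.0000 Bond=-132.0900
(1,1): Delta=1.0000 Bond=-132.0900
(2,0): Delta=1.0000 Bond=-132.0900
(2,1): Delta=1.0000 Bond=-132.0900
(2,2): Delta=1.0000 Bond=-132.0900
V0=-11.0900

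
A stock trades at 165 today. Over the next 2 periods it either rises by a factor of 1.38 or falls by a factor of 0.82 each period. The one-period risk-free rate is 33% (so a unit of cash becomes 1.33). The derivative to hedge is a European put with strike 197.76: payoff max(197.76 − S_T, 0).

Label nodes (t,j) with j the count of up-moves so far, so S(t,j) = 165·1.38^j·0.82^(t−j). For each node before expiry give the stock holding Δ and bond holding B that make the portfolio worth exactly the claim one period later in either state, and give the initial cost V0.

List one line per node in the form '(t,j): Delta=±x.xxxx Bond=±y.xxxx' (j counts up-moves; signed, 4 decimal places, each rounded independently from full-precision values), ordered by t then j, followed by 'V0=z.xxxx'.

Risk-neutral probability p* = (R−d)/(u−d) = (1.33−0.82)/(1.38−0.82) = 0.9107.
At expiry t=2: V(2,0)=86.8140, V(2,1)=11.0460, V(2,2)=0.0000
(1,0): S=135.3000. Δ = (V_up−V_dn)/(S_up−S_dn) = (11.0460−86.8140)/(186.7140−110.9460) = -1.0000. V = [p*·11.0460 + (1−p*)·86.8140]/1.33 = 13.3917. B = V − Δ·S = 148.6917.
(1,1): S=227.7000. Δ = (V_up−V_dn)/(S_up−S_dn) = (0.0000−11.0460)/(314.2260−186.7140) = -0.0866. V = [p*·0.0000 + (1−p*)·11.0460]/1.33 = 0.7415. B = V − Δ·S = 20.4665.
(0,0): S=165.0000. Δ = (V_up−V_dn)/(S_up−S_dn) = (0.7415−13.3917)/(227.7000−135.3000) = -0.1369. V = [p*·0.7415 + (1−p*)·13.3917]/1.33 = 1.4068. B = V − Δ·S = 23.9964.
Self-financing check: at every node Δ·S+B equals the discounted successor values.

(0,0): Delta=-0.1369 Bond=23.9964
(1,0): Delta=-1.0000 Bond=148.6917
(1,1): Delta=-0.0866 Bond=20.4665
V0=1.4068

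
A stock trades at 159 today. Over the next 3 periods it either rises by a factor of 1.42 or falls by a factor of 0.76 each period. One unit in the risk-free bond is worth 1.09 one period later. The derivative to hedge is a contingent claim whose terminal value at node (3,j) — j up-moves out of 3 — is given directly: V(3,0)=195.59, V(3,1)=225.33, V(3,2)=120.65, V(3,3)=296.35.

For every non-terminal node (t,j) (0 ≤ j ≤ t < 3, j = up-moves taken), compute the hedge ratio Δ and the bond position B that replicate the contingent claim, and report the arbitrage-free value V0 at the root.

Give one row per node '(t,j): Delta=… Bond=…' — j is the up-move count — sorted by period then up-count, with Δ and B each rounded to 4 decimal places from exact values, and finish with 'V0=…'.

(0,0): Delta=-0.0079 Bond=148.9183
(1,0): Delta=-0.4310 Bond=213.4562
(1,1): Delta=0.2186 Bond=111.1857
(2,0): Delta=0.4907 Bond=148.0220
(2,1): Delta=-0.9243 Bond=317.3125
(2,2): Delta=0.8303 Bond=-74.9277
V0=147.6685

No-arbitrage ⇒ martingale measure with p* = (R−d)/(u−d) = 0.5000.
Terminal payoffs: V(3,0)=195.5900, V(3,1)=225.3300, V(3,2)=120.6500, V(3,3)=296.3500
  t=2,j=0: stock 91.8384 → up 130.4105 (V=225.3300), down 69.7972 (V=195.5900). Price 193.0826; hedge Δ=0.4907, bond B=148.0220.
  t=2,j=1: stock 171.5928 → up 243.6618 (V=120.6500), down 130.4105 (V=225.3300). Price 158.7064; hedge Δ=-0.9243, bond B=317.3125.
  t=2,j=2: stock 320.6076 → up 455.2628 (V=296.3500), down 243.6618 (V=120.6500). Price 191.2844; hedge Δ=0.8303, bond B=-74.9277.
  t=1,j=0: stock 120.8400 → up 171.5928 (V=158.7064), down 91.8384 (V=193.0826). Price 161.3711; hedge Δ=-0.4310, bond B=213.4562.
  t=1,j=1: stock 225.7800 → up 320.6076 (V=191.2844), down 171.5928 (V=158.7064). Price 160.5463; hedge Δ=0.2186, bond B=111.1857.
  t=0,j=0: stock 159.0000 → up 225.7800 (V=160.5463), down 120.8400 (V=161.3711). Price 147.6685; hedge Δ=-0.0079, bond B=148.9183.
Root portfolio cost Δ·159+B reproduces V0=147.6685.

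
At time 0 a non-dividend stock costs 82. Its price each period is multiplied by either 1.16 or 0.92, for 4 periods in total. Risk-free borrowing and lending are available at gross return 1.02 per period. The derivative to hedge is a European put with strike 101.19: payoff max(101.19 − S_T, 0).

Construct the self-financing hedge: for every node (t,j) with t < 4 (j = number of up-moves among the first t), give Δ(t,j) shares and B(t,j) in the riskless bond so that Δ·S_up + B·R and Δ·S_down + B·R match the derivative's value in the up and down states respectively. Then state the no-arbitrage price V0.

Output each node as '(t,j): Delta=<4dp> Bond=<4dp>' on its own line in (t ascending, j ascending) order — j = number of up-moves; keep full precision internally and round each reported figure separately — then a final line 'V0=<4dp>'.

Under the risk-neutral measure, an up-move has probability p* = (R−d)/(u−d) = 0.4167 and values discount at R = 1.02.
Terminal payoffs: V(4,0)=42.4458, V(4,1)=27.1212, V(4,2)=7.7989, V(4,3)=0.0000, V(4,4)=0.0000
Node (3,0) S=63.8524: V=(p*·27.1212+(1−p*)·42.4458)/1.02=35.3535; Δ=(27.1212−42.4458)/(74.0688−58.7442)=-1.0000; B=V−Δ·S=99.2059
Node (3,1) S=80.5096: V=(p*·7.7989+(1−p*)·27.1212)/1.02=18.6963; Δ=(7.7989−27.1212)/(93.3911−74.0688)=-1.0000; B=V−Δ·S=99.2059
Node (3,2) S=101.5121: V=(p*·0.0000+(1−p*)·7.7989)/1.02=4.4602; Δ=(0.0000−7.7989)/(117.7540−93.3911)=-0.3201; B=V−Δ·S=36.9556
Node (3,3) S=127.9935: V=(p*·0.0000+(1−p*)·0.0000)/1.02=0.0000; Δ=(0.0000−0.0000)/(148.4724−117.7540)=0.0000; B=V−Δ·S=0.0000
Node (2,0) S=69.4048: V=(p*·18.6963+(1−p*)·35.3535)/1.02=27.8559; Δ=(18.6963−35.3535)/(80.5096−63.8524)=-1.0000; B=V−Δ·S=97.2607
Node (2,1) S=87.5104: V=(p*·4.4602+(1−p*)·18.6963)/1.02=12.5143; Δ=(4.4602−18.6963)/(101.5121−80.5096)=-0.6778; B=V−Δ·S=71.8316
Node (2,2) S=110.3392: V=(p*·0.0000+(1−p*)·4.4602)/1.02=2.5507; Δ=(0.0000−4.4602)/(127.9935−101.5121)=-0.1684; B=V−Δ·S=21.1347
Node (1,0) S=75.4400: V=(p*·12.5143+(1−p*)·27.8559)/1.02=21.0427; Δ=(12.5143−27.8559)/(87.5104−69.4048)=-0.8473; B=V−Δ·S=84.9659
Node (1,1) S=95.1200: V=(p*·2.5507+(1−p*)·12.5143)/1.02=8.1988; Δ=(2.5507−12.5143)/(110.3392−87.5104)=-0.4364; B=V−Δ·S=49.7136
Node (0,0) S=82.0000: V=(p*·8.1988+(1−p*)·21.0427)/1.02=15.3834; Δ=(8.1988−21.0427)/(95.1200−75.4400)=-0.6526; B=V−Δ·S=68.8995
Check: Δ(0,0)·S0 + B(0,0) = 15.3834 = V0.

(0,0): Delta=-0.6526 Bond=68.8995
(1,0): Delta=-0.8473 Bond=84.9659
(1,1): Delta=-0.4364 Bond=49.7136
(2,0): Delta=-1.0000 Bond=97.2607
(2,1): Delta=-0.6778 Bond=71.8316
(2,2): Delta=-0.1684 Bond=21.1347
(3,0): Delta=-1.0000 Bond=99.2059
(3,1): Delta=-1.0000 Bond=99.2059
(3,2): Delta=-0.3201 Bond=36.9556
(3,3): Delta=0.0000 Bond=0.0000
V0=15.3834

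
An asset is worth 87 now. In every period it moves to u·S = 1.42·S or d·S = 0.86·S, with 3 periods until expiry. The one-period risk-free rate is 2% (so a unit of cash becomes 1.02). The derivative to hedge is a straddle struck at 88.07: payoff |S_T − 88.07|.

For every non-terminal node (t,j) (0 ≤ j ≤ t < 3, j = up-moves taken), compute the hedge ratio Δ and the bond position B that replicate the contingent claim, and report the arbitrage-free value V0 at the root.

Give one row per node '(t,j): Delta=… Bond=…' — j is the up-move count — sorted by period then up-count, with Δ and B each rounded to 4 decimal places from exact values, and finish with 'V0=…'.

Since d<R<u, set p* = (R−d)/(u−d) = 0.2857; price each node as the discounted p*-expectation of its children.
Terminal payoffs: V(3,0)=32.7331, V(3,1)=3.3002, V(3,2)=62.7970, V(3,3)=161.0361
Node (2,0) S=64.3452: V=(p*·3.3002+(1−p*)·32.7331)/1.02=23.8468; Δ=(3.3002−32.7331)/(91.3702−55.3369)=-0.8168; B=V−Δ·S=76.4056
Node (2,1) S=106.2444: V=(p*·62.7970+(1−p*)·3.3002)/1.02=19.9013; Δ=(62.7970−3.3002)/(150.8670−91.3702)=1.0000; B=V−Δ·S=-86.3431
Node (2,2) S=175.4268: V=(p*·161.0361+(1−p*)·62.7970)/1.02=89.0837; Δ=(161.0361−62.7970)/(249.1061−150.8670)=1.0000; B=V−Δ·S=-86.3431
Node (1,0) S=74.8200: V=(p*·19.9013+(1−p*)·23.8468)/1.02=22.2740; Δ=(19.9013−23.8468)/(106.2444−64.3452)=-0.0942; B=V−Δ·S=29.3196
Node (1,1) S=123.5400: V=(p*·89.0837+(1−p*)·19.9013)/1.02=38.8899; Δ=(89.0837−19.9013)/(175.4268−106.2444)=1.0000; B=V−Δ·S=-84.6501
Node (0,0) S=87.0000: V=(p*·38.8899+(1−p*)·22.2740)/1.02=26.4916; Δ=(38.8899−22.2740)/(123.5400−74.8200)=0.3410; B=V−Δ·S=-3.1796
Each (Δ,B) replicates both successor values, so the strategy is self-financing and V0 is arbitrage-free.

(0,0): Delta=0.3410 Bond=-3.1796
(1,0): Delta=-0.0942 Bond=29.3196
(1,1): Delta=1.0000 Bond=-84.6501
(2,0): Delta=-0.8168 Bond=76.4056
(2,1): Delta=1.0000 Bond=-86.3431
(2,2): Delta=1.0000 Bond=-86.3431
V0=26.4916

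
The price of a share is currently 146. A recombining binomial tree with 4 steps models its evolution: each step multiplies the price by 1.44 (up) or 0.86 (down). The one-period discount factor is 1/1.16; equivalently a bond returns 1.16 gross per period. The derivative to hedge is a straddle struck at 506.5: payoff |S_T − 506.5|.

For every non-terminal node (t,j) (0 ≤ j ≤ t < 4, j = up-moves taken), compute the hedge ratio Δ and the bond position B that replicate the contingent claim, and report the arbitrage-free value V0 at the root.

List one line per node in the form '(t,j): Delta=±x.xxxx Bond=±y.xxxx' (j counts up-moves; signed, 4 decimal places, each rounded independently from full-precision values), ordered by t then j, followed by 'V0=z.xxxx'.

The replicating-portfolio and risk-neutral prices coincide; use p* = (1.16−0.86)/(1.44−0.86) = 0.5172 for the latter.
Terminal payoffs: V(4,0)=426.6368, V(4,1)=372.7756, V(4,2)=282.5894, V(4,3)=131.5798, V(4,4)=121.2733
  t=3,j=0: stock 92.8642 → up 133.7244 (V=372.7756), down 79.8632 (V=426.6368). Price 343.7738; hedge Δ=-1.0000, bond B=436.6379.
  t=3,j=1: stock 155.4935 → up 223.9106 (V=282.5894), down 133.7244 (V=372.7756). Price 281.1444; hedge Δ=-1.0000, bond B=436.6379.
  t=3,j=2: stock 260.3612 → up 374.9202 (V=131.5798), down 223.9106 (V=282.5894). Price 176.2767; hedge Δ=-1.0000, bond B=436.6379.
  t=3,j=3: stock 435.9537 → up 627.7733 (V=121.2733), down 374.9202 (V=131.5798). Price 108.8352; hedge Δ=-0.0408, bond B=126.6052.
  t=2,j=0: stock 107.9816 → up 155.4935 (V=281.1444), down 92.8642 (V=343.7738). Price 268.4304; hedge Δ=-1.0000, bond B=376.4120.
  t=2,j=1: stock 180.8064 → up 260.3612 (V=176.2767), down 155.4935 (V=281.1444). Price 195.6056; hedge Δ=-1.0000, bond B=376.4120.
  t=2,j=2: stock 302.7456 → up 435.9537 (V=108.8352), down 260.3612 (V=176.2767). Price 121.8907; hedge Δ=-0.3841, bond B=238.1691.
  t=1,j=0: stock 125.5600 → up 180.8064 (V=195.6056), down 107.9816 (V=268.4304). Price 198.9331; hedge Δ=-1.0000, bond B=324.4931.
  t=1,j=1: stock 210.2400 → up 302.7456 (V=121.8907), down 180.8064 (V=195.6056). Price 135.7562; hedge Δ=-0.6045, bond B=262.8509.
  t=0,j=0: stock 146.0000 → up 210.2400 (V=135.7562), down 125.5600 (V=198.9331). Price 143.3236; hedge Δ=-0.7461, bond B=252.2493.
Root portfolio cost Δ·146+B reproduces V0=143.3236.

(0,0): Delta=-0.7461 Bond=252.2493
(1,0): Delta=-1.0000 Bond=324.4931
(1,1): Delta=-0.6045 Bond=262.8509
(2,0): Delta=-1.0000 Bond=376.4120
(2,1): Delta=-1.0000 Bond=376.4120
(2,2): Delta=-0.3841 Bond=238.1691
(3,0): Delta=-1.0000 Bond=436.6379
(3,1): Delta=-1.0000 Bond=436.6379
(3,2): Delta=-1.0000 Bond=436.6379
(3,3): Delta=-0.0408 Bond=126.6052
V0=143.3236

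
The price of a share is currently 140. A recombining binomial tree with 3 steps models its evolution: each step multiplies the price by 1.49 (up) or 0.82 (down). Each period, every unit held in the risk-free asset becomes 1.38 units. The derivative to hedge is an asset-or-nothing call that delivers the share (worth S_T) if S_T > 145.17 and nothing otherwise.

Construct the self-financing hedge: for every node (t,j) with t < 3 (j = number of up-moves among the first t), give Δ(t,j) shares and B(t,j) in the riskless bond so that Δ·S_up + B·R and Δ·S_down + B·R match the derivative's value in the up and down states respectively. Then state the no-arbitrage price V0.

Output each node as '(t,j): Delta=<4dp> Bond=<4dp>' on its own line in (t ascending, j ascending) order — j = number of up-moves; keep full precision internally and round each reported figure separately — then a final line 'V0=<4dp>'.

The replicating-portfolio and risk-neutral prices coincide; use p* = (1.38−0.82)/(1.49−0.82) = 0.8358 for the latter.
Terminal payoffs: V(3,0)=0.0000, V(3,1)=0.0000, V(3,2)=254.8675, V(3,3)=463.1129
(2,0): S=94.1360. Δ = (V_up−V_dn)/(S_up−S_dn) = (0.0000−0.0000)/(140.2626−77.1915) = 0.0000. V = [p*·0.0000 + (1−p*)·0.0000]/1.38 = 0.0000. B = V − Δ·S = 0.0000.
(2,1): S=171.0520. Δ = (V_up−V_dn)/(S_up−S_dn) = (254.8675−0.0000)/(254.8675−140.2626) = 2.2239. V = [p*·254.8675 + (1−p*)·0.0000]/1.38 = 154.3649. B = V − Δ·S = -226.0343.
(2,2): S=310.8140. Δ = (V_up−V_dn)/(S_up−S_dn) = (463.1129−254.8675)/(463.1129−254.8675) = 1.0000. V = [p*·463.1129 + (1−p*)·254.8675]/1.38 = 310.8140. B = V − Δ·S = 0.0000.
(1,0): S=114.8000. Δ = (V_up−V_dn)/(S_up−S_dn) = (154.3649−0.0000)/(171.0520−94.1360) = 2.0069. V = [p*·154.3649 + (1−p*)·0.0000]/1.38 = 93.4938. B = V − Δ·S = -136.9016.
(1,1): S=208.6000. Δ = (V_up−V_dn)/(S_up−S_dn) = (310.8140−154.3649)/(310.8140−171.0520) = 1.1194. V = [p*·310.8140 + (1−p*)·154.3649]/1.38 = 206.6147. B = V − Δ·S = -26.8914.
(0,0): S=140.0000. Δ = (V_up−V_dn)/(S_up−S_dn) = (206.6147−93.4938)/(208.6000−114.8000) = 1.2060. V = [p*·206.6147 + (1−p*)·93.4938]/1.38 = 136.2628. B = V − Δ·S = -32.5745.
Each (Δ,B) replicates both successor values, so the strategy is self-financing and V0 is arbitrage-free.

(0,0): Delta=1.2060 Bond=-32.5745
(1,0): Delta=2.0069 Bond=-136.9016
(1,1): Delta=1.1194 Bond=-26.8914
(2,0): Delta=0.0000 Bond=0.0000
(2,1): Delta=2.2239 Bond=-226.0343
(2,2): Delta=1.0000 Bond=0.0000
V0=136.2628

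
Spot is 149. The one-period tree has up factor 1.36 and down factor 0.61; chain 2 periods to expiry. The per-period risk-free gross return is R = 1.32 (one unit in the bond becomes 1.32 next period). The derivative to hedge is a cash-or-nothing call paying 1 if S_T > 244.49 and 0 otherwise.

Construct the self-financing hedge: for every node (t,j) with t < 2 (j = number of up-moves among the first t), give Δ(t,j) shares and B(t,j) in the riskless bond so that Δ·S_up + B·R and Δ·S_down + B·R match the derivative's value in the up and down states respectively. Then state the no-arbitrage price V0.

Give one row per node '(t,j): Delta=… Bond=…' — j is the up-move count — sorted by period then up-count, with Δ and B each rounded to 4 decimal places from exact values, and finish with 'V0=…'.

Under the risk-neutral measure, an up-move has probability p* = (R−d)/(u−d) = 0.9467 and values discount at R = 1.32.
Payoff layer (t=2): V(2,0)=0.0000, V(2,1)=0.0000, V(2,2)=1.0000
  t=1,j=0: stock 90.8900 → up 123.6104 (V=0.0000), down 55.4429 (V=0.0000). Price 0.0000; hedge Δ=0.0000, bond B=0.0000.
  t=1,j=1: stock 202.6400 → up 275.5904 (V=1.0000), down 123.6104 (V=0.0000). Price 0.7172; hedge Δ=0.0066, bond B=-0.6162.
  t=0,j=0: stock 149.0000 → up 202.6400 (V=0.7172), down 90.8900 (V=0.0000). Price 0.5143; hedge Δ=0.0064, bond B=-0.4419.
Check: Δ(0,0)·S0 + B(0,0) = 0.5143 = V0.

(0,0): Delta=0.0064 Bond=-0.4419
(1,0): Delta=0.0000 Bond=0.0000
(1,1): Delta=0.0066 Bond=-0.6162
V0=0.5143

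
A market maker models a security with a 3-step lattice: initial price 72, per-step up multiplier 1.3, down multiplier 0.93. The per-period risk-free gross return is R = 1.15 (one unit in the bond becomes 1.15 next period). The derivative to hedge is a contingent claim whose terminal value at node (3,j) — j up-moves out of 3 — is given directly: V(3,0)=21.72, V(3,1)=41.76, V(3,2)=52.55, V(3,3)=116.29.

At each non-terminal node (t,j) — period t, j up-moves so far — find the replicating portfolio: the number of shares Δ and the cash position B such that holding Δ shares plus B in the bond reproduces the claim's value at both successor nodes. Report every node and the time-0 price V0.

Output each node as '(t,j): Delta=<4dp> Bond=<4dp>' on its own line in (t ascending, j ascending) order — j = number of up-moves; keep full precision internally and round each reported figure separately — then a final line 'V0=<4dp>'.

(0,0): Delta=0.8808 Bond=-23.4826
(1,0): Delta=0.5103 Bond=-2.2010
(1,1): Delta=1.0614 Bond=-43.9169
(2,0): Delta=0.8698 Bond=-24.9137
(2,1): Delta=0.3350 Bond=12.7297
(2,2): Delta=1.4158 Bond=-93.6186
V0=39.9320

No-arbitrage ⇒ martingale measure with p* = (R−d)/(u−d) = 0.5946.
Terminal values V(3,·): V(3,0)=21.7200, V(3,1)=41.7600, V(3,2)=52.5500, V(3,3)=116.2900
Node (2,0) S=62.2728: V=(p*·41.7600+(1−p*)·21.7200)/1.15=29.2484; Δ=(41.7600−21.7200)/(80.9546−57.9137)=0.8698; B=V−Δ·S=-24.9137
Node (2,1) S=87.0480: V=(p*·52.5500+(1−p*)·41.7600)/1.15=41.8919; Δ=(52.5500−41.7600)/(113.1624−80.9546)=0.3350; B=V−Δ·S=12.7297
Node (2,2) S=121.6800: V=(p*·116.2900+(1−p*)·52.5500)/1.15=78.6517; Δ=(116.2900−52.5500)/(158.1840−113.1624)=1.4158; B=V−Δ·S=-93.6186
Node (1,0) S=66.9600: V=(p*·41.8919+(1−p*)·29.2484)/1.15=31.9706; Δ=(41.8919−29.2484)/(87.0480−62.2728)=0.5103; B=V−Δ·S=-2.2010
Node (1,1) S=93.6000: V=(p*·78.6517+(1−p*)·41.8919)/1.15=55.4340; Δ=(78.6517−41.8919)/(121.6800−87.0480)=1.0614; B=V−Δ·S=-43.9169
Node (0,0) S=72.0000: V=(p*·55.4340+(1−p*)·31.9706)/1.15=39.9320; Δ=(55.4340−31.9706)/(93.6000−66.9600)=0.8808; B=V−Δ·S=-23.4826
Root portfolio cost Δ·72+B reproduces V0=39.9320.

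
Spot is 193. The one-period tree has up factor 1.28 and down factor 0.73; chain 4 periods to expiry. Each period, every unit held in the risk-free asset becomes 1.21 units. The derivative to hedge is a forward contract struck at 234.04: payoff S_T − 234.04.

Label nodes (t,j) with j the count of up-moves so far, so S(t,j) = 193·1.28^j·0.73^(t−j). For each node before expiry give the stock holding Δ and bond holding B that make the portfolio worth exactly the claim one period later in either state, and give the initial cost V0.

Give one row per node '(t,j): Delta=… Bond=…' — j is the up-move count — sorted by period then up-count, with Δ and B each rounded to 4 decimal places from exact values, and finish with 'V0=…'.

The replicating-portfolio and risk-neutral prices coincide; use p* = (1.21−0.73)/(1.28−0.73) = 0.8727 for the latter.
Terminal payoffs: V(4,0)=-179.2314, V(4,1)=-137.9372, V(4,2)=-65.5311, V(4,3)=61.4277, V(4,4)=284.0404
(3,0): S=75.0803. Δ = (V_up−V_dn)/(S_up−S_dn) = (-137.9372−-179.2314)/(96.1028−54.8086) = 1.0000. V = [p*·-137.9372 + (1−p*)·-179.2314]/1.21 = -118.3412. B = V − Δ·S = -193.4215.
(3,1): S=131.6476. Δ = (V_up−V_dn)/(S_up−S_dn) = (-65.5311−-137.9372)/(168.5089−96.1028) = 1.0000. V = [p*·-65.5311 + (1−p*)·-137.9372]/1.21 = -61.7739. B = V − Δ·S = -193.4215.
(3,2): S=230.8342. Δ = (V_up−V_dn)/(S_up−S_dn) = (61.4277−-65.5311)/(295.4677−168.5089) = 1.0000. V = [p*·61.4277 + (1−p*)·-65.5311]/1.21 = 37.4127. B = V − Δ·S = -193.4215.
(3,3): S=404.7503. Δ = (V_up−V_dn)/(S_up−S_dn) = (284.0404−61.4277)/(518.0804−295.4677) = 1.0000. V = [p*·284.0404 + (1−p*)·61.4277]/1.21 = 211.3288. B = V − Δ·S = -193.4215.
(2,0): S=102.8497. Δ = (V_up−V_dn)/(S_up−S_dn) = (-61.7739−-118.3412)/(131.6476−75.0803) = 1.0000. V = [p*·-61.7739 + (1−p*)·-118.3412]/1.21 = -57.0028. B = V − Δ·S = -159.8525.
(2,1): S=180.3392. Δ = (V_up−V_dn)/(S_up−S_dn) = (37.4127−-61.7739)/(230.8342−131.6476) = 1.0000. V = [p*·37.4127 + (1−p*)·-61.7739]/1.21 = 20.4867. B = V − Δ·S = -159.8525.
(2,2): S=316.2112. Δ = (V_up−V_dn)/(S_up−S_dn) = (211.3288−37.4127)/(404.7503−230.8342) = 1.0000. V = [p*·211.3288 + (1−p*)·37.4127]/1.21 = 156.3587. B = V − Δ·S = -159.8525.
(1,0): S=140.8900. Δ = (V_up−V_dn)/(S_up−S_dn) = (20.4867−-57.0028)/(180.3392−102.8497) = 1.0000. V = [p*·20.4867 + (1−p*)·-57.0028]/1.21 = 8.7805. B = V − Δ·S = -132.1095.
(1,1): S=247.0400. Δ = (V_up−V_dn)/(S_up−S_dn) = (156.3587−20.4867)/(316.2112−180.3392) = 1.0000. V = [p*·156.3587 + (1−p*)·20.4867]/1.21 = 114.9305. B = V − Δ·S = -132.1095.
(0,0): S=193.0000. Δ = (V_up−V_dn)/(S_up−S_dn) = (114.9305−8.7805)/(247.0400−140.8900) = 1.0000. V = [p*·114.9305 + (1−p*)·8.7805]/1.21 = 83.8186. B = V − Δ·S = -109.1814.
Self-financing check: at every node Δ·S+B equals the discounted successor values.

(0,0): Delta=1.0000 Bond=-109.1814
(1,0): Delta=1.0000 Bond=-132.1095
(1,1): Delta=1.0000 Bond=-132.1095
(2,0): Delta=1.0000 Bond=-159.8525
(2,1): Delta=1.0000 Bond=-159.8525
(2,2): Delta=1.0000 Bond=-159.8525
(3,0): Delta=1.0000 Bond=-193.4215
(3,1): Delta=1.0000 Bond=-193.4215
(3,2): Delta=1.0000 Bond=-193.4215
(3,3): Delta=1.0000 Bond=-193.4215
V0=83.8186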